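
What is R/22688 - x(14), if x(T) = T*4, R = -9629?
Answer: -1280157/22688 ≈ -56.424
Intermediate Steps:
x(T) = 4*T
R/22688 - x(14) = -9629/22688 - 4*14 = -9629*1/22688 - 1*56 = -9629/22688 - 56 = -1280157/22688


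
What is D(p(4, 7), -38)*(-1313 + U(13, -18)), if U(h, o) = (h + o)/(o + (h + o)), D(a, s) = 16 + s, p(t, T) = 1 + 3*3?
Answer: 664268/23 ≈ 28881.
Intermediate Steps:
p(t, T) = 10 (p(t, T) = 1 + 9 = 10)
U(h, o) = (h + o)/(h + 2*o)
D(p(4, 7), -38)*(-1313 + U(13, -18)) = (16 - 38)*(-1313 + (13 - 18)/(13 + 2*(-18))) = -22*(-1313 - 5/(13 - 36)) = -22*(-1313 - 5/(-23)) = -22*(-1313 - 1/23*(-5)) = -22*(-1313 + 5/23) = -22*(-30194/23) = 664268/23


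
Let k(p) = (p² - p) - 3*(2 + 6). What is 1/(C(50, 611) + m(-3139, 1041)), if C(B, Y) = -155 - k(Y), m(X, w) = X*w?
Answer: -1/3640540 ≈ -2.7468e-7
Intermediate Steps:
k(p) = -24 + p² - p (k(p) = (p² - p) - 3*8 = (p² - p) - 24 = -24 + p² - p)
C(B, Y) = -131 + Y - Y² (C(B, Y) = -155 - (-24 + Y² - Y) = -155 + (24 + Y - Y²) = -131 + Y - Y²)
1/(C(50, 611) + m(-3139, 1041)) = 1/((-131 + 611 - 1*611²) - 3139*1041) = 1/((-131 + 611 - 1*373321) - 3267699) = 1/((-131 + 611 - 373321) - 3267699) = 1/(-372841 - 3267699) = 1/(-3640540) = -1/3640540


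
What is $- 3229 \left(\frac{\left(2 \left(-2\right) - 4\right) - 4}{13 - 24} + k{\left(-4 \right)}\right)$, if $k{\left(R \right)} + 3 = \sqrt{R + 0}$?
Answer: $\frac{67809}{11} - 6458 i \approx 6164.5 - 6458.0 i$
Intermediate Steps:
$k{\left(R \right)} = -3 + \sqrt{R}$ ($k{\left(R \right)} = -3 + \sqrt{R + 0} = -3 + \sqrt{R}$)
$- 3229 \left(\frac{\left(2 \left(-2\right) - 4\right) - 4}{13 - 24} + k{\left(-4 \right)}\right) = - 3229 \left(\frac{\left(2 \left(-2\right) - 4\right) - 4}{13 - 24} - \left(3 - \sqrt{-4}\right)\right) = - 3229 \left(\frac{\left(-4 - 4\right) - 4}{-11} - \left(3 - 2 i\right)\right) = - 3229 \left(\left(-8 - 4\right) \left(- \frac{1}{11}\right) - \left(3 - 2 i\right)\right) = - 3229 \left(\left(-12\right) \left(- \frac{1}{11}\right) - \left(3 - 2 i\right)\right) = - 3229 \left(\frac{12}{11} - \left(3 - 2 i\right)\right) = - 3229 \left(- \frac{21}{11} + 2 i\right) = \frac{67809}{11} - 6458 i$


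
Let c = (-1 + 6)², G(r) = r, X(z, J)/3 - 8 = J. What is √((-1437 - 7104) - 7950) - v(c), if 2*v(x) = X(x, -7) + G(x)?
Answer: -14 + I*√16491 ≈ -14.0 + 128.42*I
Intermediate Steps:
X(z, J) = 24 + 3*J
c = 25 (c = 5² = 25)
v(x) = 3/2 + x/2 (v(x) = ((24 + 3*(-7)) + x)/2 = ((24 - 21) + x)/2 = (3 + x)/2 = 3/2 + x/2)
√((-1437 - 7104) - 7950) - v(c) = √((-1437 - 7104) - 7950) - (3/2 + (½)*25) = √(-8541 - 7950) - (3/2 + 25/2) = √(-16491) - 1*14 = I*√16491 - 14 = -14 + I*√16491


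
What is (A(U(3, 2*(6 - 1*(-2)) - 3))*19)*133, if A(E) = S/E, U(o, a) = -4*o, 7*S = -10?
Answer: 1805/6 ≈ 300.83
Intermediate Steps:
S = -10/7 (S = (⅐)*(-10) = -10/7 ≈ -1.4286)
A(E) = -10/(7*E)
(A(U(3, 2*(6 - 1*(-2)) - 3))*19)*133 = (-10/(7*((-4*3)))*19)*133 = (-10/7/(-12)*19)*133 = (-10/7*(-1/12)*19)*133 = ((5/42)*19)*133 = (95/42)*133 = 1805/6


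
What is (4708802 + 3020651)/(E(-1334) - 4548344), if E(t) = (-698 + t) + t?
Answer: -7729453/4551710 ≈ -1.6981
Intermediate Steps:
E(t) = -698 + 2*t
(4708802 + 3020651)/(E(-1334) - 4548344) = (4708802 + 3020651)/((-698 + 2*(-1334)) - 4548344) = 7729453/((-698 - 2668) - 4548344) = 7729453/(-3366 - 4548344) = 7729453/(-4551710) = 7729453*(-1/4551710) = -7729453/4551710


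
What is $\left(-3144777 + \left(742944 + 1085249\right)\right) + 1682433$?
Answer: $365849$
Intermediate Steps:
$\left(-3144777 + \left(742944 + 1085249\right)\right) + 1682433 = \left(-3144777 + 1828193\right) + 1682433 = -1316584 + 1682433 = 365849$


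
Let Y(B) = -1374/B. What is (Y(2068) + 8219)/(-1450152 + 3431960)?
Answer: 8497759/2049189472 ≈ 0.0041469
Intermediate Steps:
(Y(2068) + 8219)/(-1450152 + 3431960) = (-1374/2068 + 8219)/(-1450152 + 3431960) = (-1374*1/2068 + 8219)/1981808 = (-687/1034 + 8219)*(1/1981808) = (8497759/1034)*(1/1981808) = 8497759/2049189472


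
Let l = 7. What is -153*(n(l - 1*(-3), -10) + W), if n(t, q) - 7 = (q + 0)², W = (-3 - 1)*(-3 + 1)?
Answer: -17595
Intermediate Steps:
W = 8 (W = -4*(-2) = 8)
n(t, q) = 7 + q² (n(t, q) = 7 + (q + 0)² = 7 + q²)
-153*(n(l - 1*(-3), -10) + W) = -153*((7 + (-10)²) + 8) = -153*((7 + 100) + 8) = -153*(107 + 8) = -153*115 = -17595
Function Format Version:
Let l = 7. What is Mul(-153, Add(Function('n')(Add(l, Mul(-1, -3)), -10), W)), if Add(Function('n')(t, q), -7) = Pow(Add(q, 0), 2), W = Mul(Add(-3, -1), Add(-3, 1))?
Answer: -17595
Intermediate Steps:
W = 8 (W = Mul(-4, -2) = 8)
Function('n')(t, q) = Add(7, Pow(q, 2)) (Function('n')(t, q) = Add(7, Pow(Add(q, 0), 2)) = Add(7, Pow(q, 2)))
Mul(-153, Add(Function('n')(Add(l, Mul(-1, -3)), -10), W)) = Mul(-153, Add(Add(7, Pow(-10, 2)), 8)) = Mul(-153, Add(Add(7, 100), 8)) = Mul(-153, Add(107, 8)) = Mul(-153, 115) = -17595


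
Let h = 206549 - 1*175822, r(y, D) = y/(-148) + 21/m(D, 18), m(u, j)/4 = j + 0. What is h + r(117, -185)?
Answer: 27285133/888 ≈ 30727.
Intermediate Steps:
m(u, j) = 4*j (m(u, j) = 4*(j + 0) = 4*j)
r(y, D) = 7/24 - y/148 (r(y, D) = y/(-148) + 21/((4*18)) = y*(-1/148) + 21/72 = -y/148 + 21*(1/72) = -y/148 + 7/24 = 7/24 - y/148)
h = 30727 (h = 206549 - 175822 = 30727)
h + r(117, -185) = 30727 + (7/24 - 1/148*117) = 30727 + (7/24 - 117/148) = 30727 - 443/888 = 27285133/888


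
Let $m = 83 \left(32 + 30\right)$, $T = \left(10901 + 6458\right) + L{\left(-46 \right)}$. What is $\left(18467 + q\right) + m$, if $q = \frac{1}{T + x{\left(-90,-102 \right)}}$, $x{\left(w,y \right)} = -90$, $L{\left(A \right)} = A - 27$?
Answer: $\frac{406049149}{17196} \approx 23613.0$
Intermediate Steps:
$L{\left(A \right)} = -27 + A$
$T = 17286$ ($T = \left(10901 + 6458\right) - 73 = 17359 - 73 = 17286$)
$q = \frac{1}{17196}$ ($q = \frac{1}{17286 - 90} = \frac{1}{17196} \approx 5.8153 \cdot 10^{-5}$)
$m = 5146$ ($m = 83 \cdot 62 = 5146$)
$\left(18467 + q\right) + m = \left(18467 + \frac{1}{17196}\right) + 5146 = \frac{317558533}{17196} + 5146 = \frac{406049149}{17196}$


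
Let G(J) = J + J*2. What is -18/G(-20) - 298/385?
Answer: -73/154 ≈ -0.47403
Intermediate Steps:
G(J) = 3*J (G(J) = J + 2*J = 3*J)
-18/G(-20) - 298/385 = -18/(3*(-20)) - 298/385 = -18/(-60) - 298*1/385 = -18*(-1/60) - 298/385 = 3/10 - 298/385 = -73/154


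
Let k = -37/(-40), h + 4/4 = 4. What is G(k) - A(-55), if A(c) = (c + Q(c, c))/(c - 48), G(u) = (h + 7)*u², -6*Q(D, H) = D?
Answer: 401021/49440 ≈ 8.1113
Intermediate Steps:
h = 3 (h = -1 + 4 = 3)
Q(D, H) = -D/6
k = 37/40 (k = -37*(-1/40) = 37/40 ≈ 0.92500)
G(u) = 10*u² (G(u) = (3 + 7)*u² = 10*u²)
A(c) = 5*c/(6*(-48 + c)) (A(c) = (c - c/6)/(c - 48) = (5*c/6)/(-48 + c) = 5*c/(6*(-48 + c)))
G(k) - A(-55) = 10*(37/40)² - 5*(-55)/(6*(-48 - 55)) = 10*(1369/1600) - 5*(-55)/(6*(-103)) = 1369/160 - 5*(-55)*(-1)/(6*103) = 1369/160 - 1*275/618 = 1369/160 - 275/618 = 401021/49440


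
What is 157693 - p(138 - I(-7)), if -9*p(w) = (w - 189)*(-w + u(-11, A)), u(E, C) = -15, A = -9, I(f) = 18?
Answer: 158728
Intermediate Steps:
p(w) = -(-189 + w)*(-15 - w)/9 (p(w) = -(w - 189)*(-w - 15)/9 = -(-189 + w)*(-15 - w)/9)
157693 - p(138 - I(-7)) = 157693 - (-315 - 58*(138 - 1*18)/3 + (138 - 1*18)²/9) = 157693 - (-315 - 58*(138 - 18)/3 + (138 - 18)²/9) = 157693 - (-315 - 58/3*120 + (⅑)*120²) = 157693 - (-315 - 2320 + (⅑)*14400) = 157693 - (-315 - 2320 + 1600) = 157693 - 1*(-1035) = 157693 + 1035 = 158728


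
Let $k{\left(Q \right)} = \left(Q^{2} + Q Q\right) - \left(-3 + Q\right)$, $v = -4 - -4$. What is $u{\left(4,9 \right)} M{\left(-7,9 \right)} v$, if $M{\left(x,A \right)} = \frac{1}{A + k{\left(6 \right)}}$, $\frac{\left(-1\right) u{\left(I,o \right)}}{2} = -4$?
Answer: $0$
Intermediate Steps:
$u{\left(I,o \right)} = 8$ ($u{\left(I,o \right)} = \left(-2\right) \left(-4\right) = 8$)
$v = 0$ ($v = -4 + 4 = 0$)
$k{\left(Q \right)} = 3 - Q + 2 Q^{2}$ ($k{\left(Q \right)} = \left(Q^{2} + Q^{2}\right) - \left(-3 + Q\right) = 2 Q^{2} - \left(-3 + Q\right) = 3 - Q + 2 Q^{2}$)
$M{\left(x,A \right)} = \frac{1}{69 + A}$ ($M{\left(x,A \right)} = \frac{1}{A + \left(3 - 6 + 2 \cdot 6^{2}\right)} = \frac{1}{A + \left(3 - 6 + 2 \cdot 36\right)} = \frac{1}{A + \left(3 - 6 + 72\right)} = \frac{1}{A + 69} = \frac{1}{69 + A}$)
$u{\left(4,9 \right)} M{\left(-7,9 \right)} v = \frac{8}{69 + 9} \cdot 0 = \frac{8}{78} \cdot 0 = 8 \cdot \frac{1}{78} \cdot 0 = \frac{4}{39} \cdot 0 = 0$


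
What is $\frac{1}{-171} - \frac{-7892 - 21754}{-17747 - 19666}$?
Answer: $- \frac{567431}{710847} \approx -0.79825$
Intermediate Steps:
$\frac{1}{-171} - \frac{-7892 - 21754}{-17747 - 19666} = - \frac{1}{171} - - \frac{29646}{-37413} = - \frac{1}{171} - \left(-29646\right) \left(- \frac{1}{37413}\right) = - \frac{1}{171} - \frac{3294}{4157} = - \frac{567431}{710847}$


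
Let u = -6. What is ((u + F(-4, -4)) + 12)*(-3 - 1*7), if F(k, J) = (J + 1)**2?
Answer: -150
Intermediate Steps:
F(k, J) = (1 + J)**2
((u + F(-4, -4)) + 12)*(-3 - 1*7) = ((-6 + (1 - 4)**2) + 12)*(-3 - 1*7) = ((-6 + (-3)**2) + 12)*(-3 - 7) = ((-6 + 9) + 12)*(-10) = (3 + 12)*(-10) = 15*(-10) = -150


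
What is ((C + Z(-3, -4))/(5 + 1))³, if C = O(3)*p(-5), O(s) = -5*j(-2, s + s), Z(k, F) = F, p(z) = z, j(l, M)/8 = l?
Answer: -8242408/27 ≈ -3.0527e+5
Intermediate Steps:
j(l, M) = 8*l
O(s) = 80 (O(s) = -40*(-2) = -5*(-16) = 80)
C = -400 (C = 80*(-5) = -400)
((C + Z(-3, -4))/(5 + 1))³ = ((-400 - 4)/(5 + 1))³ = (-404/6)³ = (-404*⅙)³ = (-202/3)³ = -8242408/27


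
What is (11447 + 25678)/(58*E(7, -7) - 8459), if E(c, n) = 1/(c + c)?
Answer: -9625/2192 ≈ -4.3910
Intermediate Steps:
E(c, n) = 1/(2*c)
(11447 + 25678)/(58*E(7, -7) - 8459) = (11447 + 25678)/(58*((½)/7) - 8459) = 37125/(58*((½)*(⅐)) - 8459) = 37125/(58*(1/14) - 8459) = 37125/(29/7 - 8459) = 37125/(-59184/7) = 37125*(-7/59184) = -9625/2192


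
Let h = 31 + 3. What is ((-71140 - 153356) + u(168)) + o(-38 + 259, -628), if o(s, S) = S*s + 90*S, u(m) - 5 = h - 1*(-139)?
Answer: -419626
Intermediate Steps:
h = 34
u(m) = 178 (u(m) = 5 + (34 - 1*(-139)) = 5 + (34 + 139) = 5 + 173 = 178)
o(s, S) = 90*S + S*s
((-71140 - 153356) + u(168)) + o(-38 + 259, -628) = ((-71140 - 153356) + 178) - 628*(90 + (-38 + 259)) = (-224496 + 178) - 628*(90 + 221) = -224318 - 628*311 = -224318 - 195308 = -419626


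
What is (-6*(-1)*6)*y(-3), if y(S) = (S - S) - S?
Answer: 108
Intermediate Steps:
y(S) = -S (y(S) = 0 - S = -S)
(-6*(-1)*6)*y(-3) = (-6*(-1)*6)*(-1*(-3)) = (6*6)*3 = 36*3 = 108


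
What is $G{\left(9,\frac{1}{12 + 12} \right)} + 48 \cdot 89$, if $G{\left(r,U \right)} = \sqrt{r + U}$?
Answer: $4272 + \frac{\sqrt{1302}}{12} \approx 4275.0$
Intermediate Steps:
$G{\left(r,U \right)} = \sqrt{U + r}$
$G{\left(9,\frac{1}{12 + 12} \right)} + 48 \cdot 89 = \sqrt{\frac{1}{12 + 12} + 9} + 48 \cdot 89 = \sqrt{\frac{1}{24} + 9} + 4272 = \sqrt{\frac{217}{24}} + 4272 = \frac{\sqrt{1302}}{12} + 4272 = 4272 + \frac{\sqrt{1302}}{12}$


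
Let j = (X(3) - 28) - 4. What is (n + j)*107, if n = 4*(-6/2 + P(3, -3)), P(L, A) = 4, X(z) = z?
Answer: -2675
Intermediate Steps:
n = 4 (n = 4*(-6/2 + 4) = 4*(-6*½ + 4) = 4*(-3 + 4) = 4*1 = 4)
j = -29 (j = (3 - 28) - 4 = -25 - 4 = -29)
(n + j)*107 = (4 - 29)*107 = -25*107 = -2675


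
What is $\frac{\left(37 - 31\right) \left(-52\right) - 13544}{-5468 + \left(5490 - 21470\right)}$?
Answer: $\frac{1732}{2681} \approx 0.64603$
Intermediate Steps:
$\frac{\left(37 - 31\right) \left(-52\right) - 13544}{-5468 + \left(5490 - 21470\right)} = \frac{6 \left(-52\right) - 13544}{-5468 - 15980} = \frac{-312 - 13544}{-21448} = \left(-13856\right) \left(- \frac{1}{21448}\right) = \frac{1732}{2681}$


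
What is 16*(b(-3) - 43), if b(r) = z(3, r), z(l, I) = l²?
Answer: -544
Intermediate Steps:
b(r) = 9 (b(r) = 3² = 9)
16*(b(-3) - 43) = 16*(9 - 43) = 16*(-34) = -544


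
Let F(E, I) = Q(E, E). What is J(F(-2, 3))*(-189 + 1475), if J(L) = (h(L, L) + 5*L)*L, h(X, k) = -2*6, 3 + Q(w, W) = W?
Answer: 237910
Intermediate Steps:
Q(w, W) = -3 + W
h(X, k) = -12
F(E, I) = -3 + E
J(L) = L*(-12 + 5*L) (J(L) = (-12 + 5*L)*L = L*(-12 + 5*L))
J(F(-2, 3))*(-189 + 1475) = ((-3 - 2)*(-12 + 5*(-3 - 2)))*(-189 + 1475) = -5*(-12 + 5*(-5))*1286 = -5*(-12 - 25)*1286 = -5*(-37)*1286 = 185*1286 = 237910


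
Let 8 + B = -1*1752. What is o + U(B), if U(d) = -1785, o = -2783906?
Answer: -2785691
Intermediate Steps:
B = -1760 (B = -8 - 1*1752 = -8 - 1752 = -1760)
o + U(B) = -2783906 - 1785 = -2785691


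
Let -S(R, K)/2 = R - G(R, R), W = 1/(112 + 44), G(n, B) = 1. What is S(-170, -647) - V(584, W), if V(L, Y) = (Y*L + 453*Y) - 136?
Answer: 73531/156 ≈ 471.35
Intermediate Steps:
W = 1/156 ≈ 0.0064103
S(R, K) = 2 - 2*R (S(R, K) = -2*(R - 1*1) = -2*(R - 1) = -2*(-1 + R) = 2 - 2*R)
V(L, Y) = -136 + 453*Y + L*Y (V(L, Y) = (L*Y + 453*Y) - 136 = (453*Y + L*Y) - 136 = -136 + 453*Y + L*Y)
S(-170, -647) - V(584, W) = (2 - 2*(-170)) - (-136 + 453*(1/156) + 584*(1/156)) = (2 + 340) - (-136 + 151/52 + 146/39) = 342 - 1*(-20179/156) = 342 + 20179/156 = 73531/156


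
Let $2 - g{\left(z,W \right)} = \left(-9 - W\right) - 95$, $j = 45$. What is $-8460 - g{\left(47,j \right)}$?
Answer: $-8611$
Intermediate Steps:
$g{\left(z,W \right)} = 106 + W$ ($g{\left(z,W \right)} = 2 - \left(\left(-9 - W\right) - 95\right) = 2 - \left(-104 - W\right) = 2 + \left(104 + W\right) = 106 + W$)
$-8460 - g{\left(47,j \right)} = -8460 - \left(106 + 45\right) = -8460 - 151 = -8611$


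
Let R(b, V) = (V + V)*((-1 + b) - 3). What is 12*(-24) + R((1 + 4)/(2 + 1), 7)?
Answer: -962/3 ≈ -320.67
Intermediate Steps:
R(b, V) = 2*V*(-4 + b) (R(b, V) = (2*V)*(-4 + b) = 2*V*(-4 + b))
12*(-24) + R((1 + 4)/(2 + 1), 7) = 12*(-24) + 2*7*(-4 + (1 + 4)/(2 + 1)) = -288 + 2*7*(-4 + 5/3) = -288 + 2*7*(-7/3) = -288 - 98/3 = -962/3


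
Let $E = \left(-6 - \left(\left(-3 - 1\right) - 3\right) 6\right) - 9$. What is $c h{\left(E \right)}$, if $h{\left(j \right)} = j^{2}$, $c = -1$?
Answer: $-729$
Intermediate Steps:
$E = 27$ ($E = \left(-6 - \left(-4 - 3\right) 6\right) - 9 = \left(-6 - \left(-7\right) 6\right) - 9 = \left(-6 - -42\right) - 9 = \left(-6 + 42\right) - 9 = 36 - 9 = 27$)
$c h{\left(E \right)} = - 27^{2} = \left(-1\right) 729 = -729$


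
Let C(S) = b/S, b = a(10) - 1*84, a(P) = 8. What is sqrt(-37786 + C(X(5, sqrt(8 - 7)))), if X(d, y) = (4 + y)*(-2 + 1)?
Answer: I*sqrt(944270)/5 ≈ 194.35*I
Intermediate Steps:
X(d, y) = -4 - y (X(d, y) = (4 + y)*(-1) = -4 - y)
b = -76 (b = 8 - 1*84 = 8 - 84 = -76)
C(S) = -76/S
sqrt(-37786 + C(X(5, sqrt(8 - 7)))) = sqrt(-37786 - 76/(-4 - sqrt(8 - 7))) = sqrt(-37786 - 76/(-4 - sqrt(1))) = sqrt(-37786 - 76/(-4 - 1*1)) = sqrt(-37786 - 76/(-4 - 1)) = sqrt(-37786 - 76/(-5)) = sqrt(-37786 - 76*(-1/5)) = sqrt(-37786 + 76/5) = sqrt(-188854/5) = I*sqrt(944270)/5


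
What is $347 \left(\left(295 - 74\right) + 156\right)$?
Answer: $130819$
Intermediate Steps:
$347 \left(\left(295 - 74\right) + 156\right) = 347 \left(221 + 156\right) = 347 \cdot 377 = 130819$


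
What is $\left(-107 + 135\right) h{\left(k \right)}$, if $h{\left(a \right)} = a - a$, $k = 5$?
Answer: $0$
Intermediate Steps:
$h{\left(a \right)} = 0$
$\left(-107 + 135\right) h{\left(k \right)} = \left(-107 + 135\right) 0 = 28 \cdot 0 = 0$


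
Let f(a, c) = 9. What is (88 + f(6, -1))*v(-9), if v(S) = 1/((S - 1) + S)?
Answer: -97/19 ≈ -5.1053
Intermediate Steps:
v(S) = 1/(-1 + 2*S) (v(S) = 1/((-1 + S) + S) = 1/(-1 + 2*S))
(88 + f(6, -1))*v(-9) = (88 + 9)/(-1 + 2*(-9)) = 97/(-1 - 18) = 97/(-19) = 97*(-1/19) = -97/19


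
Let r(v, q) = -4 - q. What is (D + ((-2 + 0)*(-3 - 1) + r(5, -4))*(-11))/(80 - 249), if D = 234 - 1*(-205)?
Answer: -27/13 ≈ -2.0769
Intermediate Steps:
D = 439 (D = 234 + 205 = 439)
(D + ((-2 + 0)*(-3 - 1) + r(5, -4))*(-11))/(80 - 249) = (439 + ((-2 + 0)*(-3 - 1) + (-4 - 1*(-4)))*(-11))/(80 - 249) = (439 + (-2*(-4) + (-4 + 4))*(-11))/(-169) = (439 + (8 + 0)*(-11))*(-1/169) = (439 + 8*(-11))*(-1/169) = (439 - 88)*(-1/169) = 351*(-1/169) = -27/13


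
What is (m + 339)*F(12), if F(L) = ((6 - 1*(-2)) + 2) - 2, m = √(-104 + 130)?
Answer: 2712 + 8*√26 ≈ 2752.8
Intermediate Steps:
m = √26 ≈ 5.0990
F(L) = 8 (F(L) = ((6 + 2) + 2) - 2 = (8 + 2) - 2 = 10 - 2 = 8)
(m + 339)*F(12) = (√26 + 339)*8 = (339 + √26)*8 = 2712 + 8*√26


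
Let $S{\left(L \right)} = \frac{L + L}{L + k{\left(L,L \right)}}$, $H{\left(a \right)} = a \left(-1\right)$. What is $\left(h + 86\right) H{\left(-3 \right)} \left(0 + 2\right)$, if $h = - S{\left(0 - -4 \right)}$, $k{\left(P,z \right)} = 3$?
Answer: $\frac{3564}{7} \approx 509.14$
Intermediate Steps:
$H{\left(a \right)} = - a$
$S{\left(L \right)} = \frac{2 L}{3 + L}$ ($S{\left(L \right)} = \frac{L + L}{L + 3} = \frac{2 L}{3 + L}$)
$h = - \frac{8}{7}$ ($h = - \frac{2 \left(0 - -4\right)}{3 + \left(0 - -4\right)} = - \frac{2 \left(0 + 4\right)}{3 + \left(0 + 4\right)} = - \frac{2 \cdot 4}{3 + 4} = - \frac{2 \cdot 4}{7} = \left(-1\right) \frac{8}{7} = - \frac{8}{7} \approx -1.1429$)
$\left(h + 86\right) H{\left(-3 \right)} \left(0 + 2\right) = \left(- \frac{8}{7} + 86\right) \left(-1\right) \left(-3\right) \left(0 + 2\right) = \frac{594 \cdot 3 \cdot 2}{7} = \frac{594}{7} \cdot 6 = \frac{3564}{7}$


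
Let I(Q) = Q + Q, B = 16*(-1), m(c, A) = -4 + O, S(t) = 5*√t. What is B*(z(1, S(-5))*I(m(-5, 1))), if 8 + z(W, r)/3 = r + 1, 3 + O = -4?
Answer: -7392 + 5280*I*√5 ≈ -7392.0 + 11806.0*I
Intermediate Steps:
O = -7 (O = -3 - 4 = -7)
z(W, r) = -21 + 3*r (z(W, r) = -24 + 3*(r + 1) = -24 + 3*(1 + r) = -24 + (3 + 3*r) = -21 + 3*r)
m(c, A) = -11 (m(c, A) = -4 - 7 = -11)
B = -16
I(Q) = 2*Q
B*(z(1, S(-5))*I(m(-5, 1))) = -16*(-21 + 3*(5*√(-5)))*2*(-11) = -16*(-21 + 3*(5*(I*√5)))*(-22) = -16*(-21 + 3*(5*I*√5))*(-22) = -16*(-21 + 15*I*√5)*(-22) = -16*(462 - 330*I*√5) = -7392 + 5280*I*√5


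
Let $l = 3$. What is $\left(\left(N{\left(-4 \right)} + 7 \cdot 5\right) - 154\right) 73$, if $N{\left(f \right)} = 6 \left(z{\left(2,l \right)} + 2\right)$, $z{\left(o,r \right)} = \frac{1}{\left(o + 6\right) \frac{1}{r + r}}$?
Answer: $- \frac{14965}{2} \approx -7482.5$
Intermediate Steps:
$z{\left(o,r \right)} = \frac{2 r}{6 + o}$ ($z{\left(o,r \right)} = \frac{1}{\left(6 + o\right) \frac{1}{2 r}} = \frac{1}{\frac{1}{2} \frac{1}{r} \left(6 + o\right)} = \frac{2 r}{6 + o}$)
$N{\left(f \right)} = \frac{33}{2}$ ($N{\left(f \right)} = 6 \left(2 \cdot 3 \frac{1}{6 + 2} + 2\right) = 6 \left(2 \cdot 3 \cdot \frac{1}{8} + 2\right) = 6 \left(\frac{3}{4} + 2\right) = 6 \cdot \frac{11}{4} = \frac{33}{2}$)
$\left(\left(N{\left(-4 \right)} + 7 \cdot 5\right) - 154\right) 73 = \left(\left(\frac{33}{2} + 7 \cdot 5\right) - 154\right) 73 = \left(\left(\frac{33}{2} + 35\right) - 154\right) 73 = \left(\frac{103}{2} - 154\right) 73 = \left(- \frac{205}{2}\right) 73 = - \frac{14965}{2}$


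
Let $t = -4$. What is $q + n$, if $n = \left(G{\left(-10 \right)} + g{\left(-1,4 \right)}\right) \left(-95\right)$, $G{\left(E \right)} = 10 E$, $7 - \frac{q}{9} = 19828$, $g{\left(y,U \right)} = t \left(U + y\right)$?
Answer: $-167749$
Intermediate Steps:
$g{\left(y,U \right)} = - 4 U - 4 y$ ($g{\left(y,U \right)} = - 4 \left(U + y\right) = - 4 U - 4 y$)
$q = -178389$ ($q = 63 - 178452 = -178389$)
$n = 10640$ ($n = \left(10 \left(-10\right) - 12\right) \left(-95\right) = \left(-100 + \left(-16 + 4\right)\right) \left(-95\right) = \left(-100 - 12\right) \left(-95\right) = \left(-112\right) \left(-95\right) = 10640$)
$q + n = -178389 + 10640 = -167749$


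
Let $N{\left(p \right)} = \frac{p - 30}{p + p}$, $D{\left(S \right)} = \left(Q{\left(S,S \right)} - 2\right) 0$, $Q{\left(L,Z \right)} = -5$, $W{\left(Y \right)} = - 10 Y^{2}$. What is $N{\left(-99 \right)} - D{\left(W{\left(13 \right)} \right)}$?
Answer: $\frac{43}{66} \approx 0.65152$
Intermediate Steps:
$D{\left(S \right)} = 0$ ($D{\left(S \right)} = \left(-5 - 2\right) 0 = \left(-7\right) 0 = 0$)
$N{\left(p \right)} = \frac{-30 + p}{2 p}$
$N{\left(-99 \right)} - D{\left(W{\left(13 \right)} \right)} = \frac{-30 - 99}{2 \left(-99\right)} - 0 = \frac{1}{2} \left(- \frac{1}{99}\right) \left(-129\right) + 0 = \frac{43}{66} + 0 = \frac{43}{66}$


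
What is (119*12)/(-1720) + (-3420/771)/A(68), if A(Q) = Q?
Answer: -1682283/1878670 ≈ -0.89546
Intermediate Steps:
(119*12)/(-1720) + (-3420/771)/A(68) = (119*12)/(-1720) - 3420/771/68 = 1428*(-1/1720) - 3420*1/771*(1/68) = -357/430 - 1140/257*1/68 = -357/430 - 285/4369 = -1682283/1878670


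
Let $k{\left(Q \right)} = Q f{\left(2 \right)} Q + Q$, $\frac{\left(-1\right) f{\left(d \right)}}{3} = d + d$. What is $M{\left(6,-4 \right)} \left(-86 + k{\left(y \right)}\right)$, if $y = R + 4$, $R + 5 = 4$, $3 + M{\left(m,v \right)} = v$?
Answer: $1337$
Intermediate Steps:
$M{\left(m,v \right)} = -3 + v$
$R = -1$ ($R = -5 + 4 = -1$)
$f{\left(d \right)} = - 6 d$ ($f{\left(d \right)} = - 3 \left(d + d\right) = - 3 \cdot 2 d = - 6 d$)
$y = 3$ ($y = -1 + 4 = 3$)
$k{\left(Q \right)} = Q - 12 Q^{2}$ ($k{\left(Q \right)} = Q \left(\left(-6\right) 2\right) Q + Q = Q \left(-12\right) Q + Q = - 12 Q Q + Q = - 12 Q^{2} + Q = Q - 12 Q^{2}$)
$M{\left(6,-4 \right)} \left(-86 + k{\left(y \right)}\right) = \left(-3 - 4\right) \left(-86 + 3 \left(1 - 36\right)\right) = - 7 \left(-86 + 3 \left(1 - 36\right)\right) = - 7 \left(-86 + 3 \left(-35\right)\right) = - 7 \left(-86 - 105\right) = \left(-7\right) \left(-191\right) = 1337$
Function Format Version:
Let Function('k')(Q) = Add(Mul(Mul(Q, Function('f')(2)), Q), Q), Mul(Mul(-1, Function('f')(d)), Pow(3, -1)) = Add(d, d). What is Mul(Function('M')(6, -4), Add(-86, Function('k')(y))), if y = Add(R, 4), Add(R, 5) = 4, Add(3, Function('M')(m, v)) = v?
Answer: 1337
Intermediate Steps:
Function('M')(m, v) = Add(-3, v)
R = -1 (R = Add(-5, 4) = -1)
Function('f')(d) = Mul(-6, d) (Function('f')(d) = Mul(-3, Add(d, d)) = Mul(-3, Mul(2, d)) = Mul(-6, d))
y = 3 (y = Add(-1, 4) = 3)
Function('k')(Q) = Add(Q, Mul(-12, Pow(Q, 2))) (Function('k')(Q) = Add(Mul(Mul(Q, Mul(-6, 2)), Q), Q) = Add(Mul(Mul(Q, -12), Q), Q) = Add(Mul(Mul(-12, Q), Q), Q) = Add(Mul(-12, Pow(Q, 2)), Q) = Add(Q, Mul(-12, Pow(Q, 2))))
Mul(Function('M')(6, -4), Add(-86, Function('k')(y))) = Mul(Add(-3, -4), Add(-86, Mul(3, Add(1, Mul(-12, 3))))) = Mul(-7, Add(-86, Mul(3, Add(1, -36)))) = Mul(-7, Add(-86, Mul(3, -35))) = Mul(-7, Add(-86, -105)) = Mul(-7, -191) = 1337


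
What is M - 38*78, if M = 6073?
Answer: 3109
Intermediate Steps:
M - 38*78 = 6073 - 38*78 = 6073 - 2964 = 3109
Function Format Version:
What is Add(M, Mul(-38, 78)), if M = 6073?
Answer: 3109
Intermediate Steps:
Add(M, Mul(-38, 78)) = Add(6073, Mul(-38, 78)) = Add(6073, -2964) = 3109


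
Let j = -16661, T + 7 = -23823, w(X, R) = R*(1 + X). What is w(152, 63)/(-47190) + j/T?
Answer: 9275587/18742295 ≈ 0.49490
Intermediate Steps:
T = -23830 (T = -7 - 23823 = -23830)
w(152, 63)/(-47190) + j/T = (63*(1 + 152))/(-47190) - 16661/(-23830) = (63*153)*(-1/47190) - 16661*(-1/23830) = 9639*(-1/47190) + 16661/23830 = -3213/15730 + 16661/23830 = 9275587/18742295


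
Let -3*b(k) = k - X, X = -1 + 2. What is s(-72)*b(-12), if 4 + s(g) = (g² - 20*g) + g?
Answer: 85124/3 ≈ 28375.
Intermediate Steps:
s(g) = -4 + g² - 19*g (s(g) = -4 + ((g² - 20*g) + g) = -4 + (g² - 19*g) = -4 + g² - 19*g)
X = 1
b(k) = ⅓ - k/3 (b(k) = -(k - 1*1)/3 = -(k - 1)/3 = -(-1 + k)/3 = ⅓ - k/3)
s(-72)*b(-12) = (-4 + (-72)² - 19*(-72))*(⅓ - ⅓*(-12)) = (-4 + 5184 + 1368)*(⅓ + 4) = 6548*(13/3) = 85124/3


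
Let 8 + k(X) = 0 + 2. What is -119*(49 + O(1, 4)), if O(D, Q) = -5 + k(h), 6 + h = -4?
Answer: -4522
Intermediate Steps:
h = -10 (h = -6 - 4 = -10)
k(X) = -6 (k(X) = -8 + (0 + 2) = -8 + 2 = -6)
O(D, Q) = -11 (O(D, Q) = -5 - 6 = -11)
-119*(49 + O(1, 4)) = -119*(49 - 11) = -119*38 = -4522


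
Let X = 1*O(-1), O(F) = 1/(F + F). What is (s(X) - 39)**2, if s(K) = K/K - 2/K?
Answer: 1156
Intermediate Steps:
O(F) = 1/(2*F)
X = -1/2 (X = 1*((1/2)/(-1)) = 1*((1/2)*(-1)) = 1*(-1/2) = -1/2 ≈ -0.50000)
s(K) = 1 - 2/K
(s(X) - 39)**2 = ((-2 - 1/2)/(-1/2) - 39)**2 = (-2*(-5/2) - 39)**2 = (5 - 39)**2 = (-34)**2 = 1156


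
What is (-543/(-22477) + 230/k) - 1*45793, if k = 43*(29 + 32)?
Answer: -2699819137604/58957171 ≈ -45793.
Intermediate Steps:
k = 2623 (k = 43*61 = 2623)
(-543/(-22477) + 230/k) - 1*45793 = (-543/(-22477) + 230/2623) - 1*45793 = (-543*(-1/22477) + 230*(1/2623)) - 45793 = (543/22477 + 230/2623) - 45793 = 6593999/58957171 - 45793 = -2699819137604/58957171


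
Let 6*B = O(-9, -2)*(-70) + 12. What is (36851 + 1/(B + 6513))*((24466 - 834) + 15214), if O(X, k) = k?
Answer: 28079146167328/19615 ≈ 1.4315e+9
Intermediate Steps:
B = 76/3 (B = (-2*(-70) + 12)/6 = (140 + 12)/6 = (⅙)*152 = 76/3 ≈ 25.333)
(36851 + 1/(B + 6513))*((24466 - 834) + 15214) = (36851 + 1/(76/3 + 6513))*((24466 - 834) + 15214) = (36851 + 1/(19615/3))*(23632 + 15214) = (36851 + 3/19615)*38846 = (722832368/19615)*38846 = 28079146167328/19615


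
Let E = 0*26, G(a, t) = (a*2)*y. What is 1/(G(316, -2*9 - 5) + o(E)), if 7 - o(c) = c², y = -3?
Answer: -1/1889 ≈ -0.00052938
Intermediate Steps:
G(a, t) = -6*a (G(a, t) = (a*2)*(-3) = (2*a)*(-3) = -6*a)
E = 0
o(c) = 7 - c²
1/(G(316, -2*9 - 5) + o(E)) = 1/(-6*316 + (7 - 1*0²)) = 1/(-1896 + (7 - 1*0)) = 1/(-1896 + (7 + 0)) = 1/(-1896 + 7) = 1/(-1889) = -1/1889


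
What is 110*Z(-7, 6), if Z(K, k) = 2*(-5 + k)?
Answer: 220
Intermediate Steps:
Z(K, k) = -10 + 2*k
110*Z(-7, 6) = 110*(-10 + 2*6) = 110*(-10 + 12) = 110*2 = 220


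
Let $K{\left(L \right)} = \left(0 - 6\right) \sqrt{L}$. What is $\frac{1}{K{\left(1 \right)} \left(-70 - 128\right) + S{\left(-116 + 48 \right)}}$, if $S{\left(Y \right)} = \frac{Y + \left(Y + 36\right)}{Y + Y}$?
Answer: $\frac{34}{40417} \approx 0.00084123$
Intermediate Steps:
$K{\left(L \right)} = - 6 \sqrt{L}$ ($K{\left(L \right)} = \left(0 - 6\right) \sqrt{L} = - 6 \sqrt{L}$)
$S{\left(Y \right)} = \frac{36 + 2 Y}{2 Y}$ ($S{\left(Y \right)} = \frac{Y + \left(36 + Y\right)}{2 Y} = \left(36 + 2 Y\right) \frac{1}{2 Y} = \frac{36 + 2 Y}{2 Y}$)
$\frac{1}{K{\left(1 \right)} \left(-70 - 128\right) + S{\left(-116 + 48 \right)}} = \frac{1}{- 6 \sqrt{1} \left(-70 - 128\right) + \frac{18 + \left(-116 + 48\right)}{-116 + 48}} = \frac{1}{\left(-6\right) 1 \left(-198\right) + \frac{18 - 68}{-68}} = \frac{1}{\left(-6\right) \left(-198\right) - - \frac{25}{34}} = \frac{1}{1188 + \frac{25}{34}} = \frac{1}{\frac{40417}{34}} = \frac{34}{40417}$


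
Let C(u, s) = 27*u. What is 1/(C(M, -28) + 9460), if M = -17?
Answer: 1/9001 ≈ 0.00011110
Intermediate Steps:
1/(C(M, -28) + 9460) = 1/(27*(-17) + 9460) = 1/(-459 + 9460) = 1/9001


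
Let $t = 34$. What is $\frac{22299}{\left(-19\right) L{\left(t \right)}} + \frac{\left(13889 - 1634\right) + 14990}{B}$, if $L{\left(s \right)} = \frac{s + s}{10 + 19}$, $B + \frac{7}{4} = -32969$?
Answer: $- \frac{85425713653}{170392836} \approx -501.35$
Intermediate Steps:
$B = - \frac{131883}{4}$ ($B = - \frac{7}{4} - 32969 = - \frac{131883}{4} \approx -32971.0$)
$L{\left(s \right)} = \frac{2 s}{29}$
$\frac{22299}{\left(-19\right) L{\left(t \right)}} + \frac{\left(13889 - 1634\right) + 14990}{B} = \frac{22299}{\left(-19\right) \frac{2}{29} \cdot 34} + \frac{\left(13889 - 1634\right) + 14990}{- \frac{131883}{4}} = \frac{22299}{\left(-19\right) \frac{68}{29}} + \left(12255 + 14990\right) \left(- \frac{4}{131883}\right) = \frac{22299}{- \frac{1292}{29}} + 27245 \left(- \frac{4}{131883}\right) = 22299 \left(- \frac{29}{1292}\right) - \frac{108980}{131883} = - \frac{646671}{1292} - \frac{108980}{131883} = - \frac{85425713653}{170392836}$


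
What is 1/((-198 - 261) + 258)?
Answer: -1/201 ≈ -0.0049751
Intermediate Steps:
1/((-198 - 261) + 258) = 1/(-459 + 258) = 1/(-201) = -1/201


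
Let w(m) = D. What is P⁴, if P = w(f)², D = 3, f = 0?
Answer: 6561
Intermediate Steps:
w(m) = 3
P = 9 (P = 3² = 9)
P⁴ = 9⁴ = 6561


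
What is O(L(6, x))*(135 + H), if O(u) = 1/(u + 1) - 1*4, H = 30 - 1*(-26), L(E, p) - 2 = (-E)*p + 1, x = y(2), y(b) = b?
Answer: -6303/8 ≈ -787.88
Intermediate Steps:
x = 2
L(E, p) = 3 - E*p (L(E, p) = 2 + ((-E)*p + 1) = 2 + (-E*p + 1) = 2 + (1 - E*p) = 3 - E*p)
H = 56 (H = 30 + 26 = 56)
O(u) = -4 + 1/(1 + u) (O(u) = 1/(1 + u) - 4 = -4 + 1/(1 + u))
O(L(6, x))*(135 + H) = ((-3 - 4*(3 - 1*6*2))/(1 + (3 - 1*6*2)))*(135 + 56) = ((-3 - 4*(3 - 12))/(1 + (3 - 12)))*191 = ((-3 - 4*(-9))/(1 - 9))*191 = ((-3 + 36)/(-8))*191 = -⅛*33*191 = -33/8*191 = -6303/8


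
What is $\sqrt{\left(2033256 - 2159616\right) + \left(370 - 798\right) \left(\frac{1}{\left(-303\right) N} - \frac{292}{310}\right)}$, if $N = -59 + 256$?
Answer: $\frac{2 i \sqrt{2695522033789070115}}{9252105} \approx 354.9 i$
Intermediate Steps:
$N = 197$
$\sqrt{\left(2033256 - 2159616\right) + \left(370 - 798\right) \left(\frac{1}{\left(-303\right) N} - \frac{292}{310}\right)} = \sqrt{\left(2033256 - 2159616\right) + \left(370 - 798\right) \left(\frac{1}{\left(-303\right) 197} - \frac{292}{310}\right)} = \sqrt{\left(2033256 - 2159616\right) - 428 \left(\left(- \frac{1}{303}\right) \frac{1}{197} - \frac{146}{155}\right)} = \sqrt{-126360 - 428 \left(- \frac{1}{59691} - \frac{146}{155}\right)} = \sqrt{-126360 - - \frac{3730037548}{9252105}} = \sqrt{-126360 + \frac{3730037548}{9252105}} = \sqrt{- \frac{1165365950252}{9252105}} = \frac{2 i \sqrt{2695522033789070115}}{9252105}$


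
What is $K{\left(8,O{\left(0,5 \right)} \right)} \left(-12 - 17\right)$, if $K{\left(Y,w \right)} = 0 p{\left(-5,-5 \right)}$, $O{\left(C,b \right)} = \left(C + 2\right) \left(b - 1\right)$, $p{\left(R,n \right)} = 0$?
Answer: $0$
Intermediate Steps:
$O{\left(C,b \right)} = \left(-1 + b\right) \left(2 + C\right)$ ($O{\left(C,b \right)} = \left(2 + C\right) \left(-1 + b\right) = \left(-1 + b\right) \left(2 + C\right)$)
$K{\left(Y,w \right)} = 0$ ($K{\left(Y,w \right)} = 0 \cdot 0 = 0$)
$K{\left(8,O{\left(0,5 \right)} \right)} \left(-12 - 17\right) = 0 \left(-12 - 17\right) = 0 \left(-29\right) = 0$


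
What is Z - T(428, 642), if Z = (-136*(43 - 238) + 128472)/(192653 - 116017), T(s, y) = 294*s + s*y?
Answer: -7675209924/19159 ≈ -4.0061e+5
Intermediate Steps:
Z = 38748/19159 (Z = (-136*(-195) + 128472)/76636 = (26520 + 128472)*(1/76636) = 154992*(1/76636) = 38748/19159 ≈ 2.0224)
Z - T(428, 642) = 38748/19159 - 428*(294 + 642) = 38748/19159 - 428*936 = 38748/19159 - 1*400608 = 38748/19159 - 400608 = -7675209924/19159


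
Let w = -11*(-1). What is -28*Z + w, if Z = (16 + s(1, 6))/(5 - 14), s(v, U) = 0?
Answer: 547/9 ≈ 60.778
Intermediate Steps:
Z = -16/9 (Z = (16 + 0)/(5 - 14) = 16/(-9) = 16*(-⅑) = -16/9 ≈ -1.7778)
w = 11
-28*Z + w = -28*(-16/9) + 11 = 448/9 + 11 = 547/9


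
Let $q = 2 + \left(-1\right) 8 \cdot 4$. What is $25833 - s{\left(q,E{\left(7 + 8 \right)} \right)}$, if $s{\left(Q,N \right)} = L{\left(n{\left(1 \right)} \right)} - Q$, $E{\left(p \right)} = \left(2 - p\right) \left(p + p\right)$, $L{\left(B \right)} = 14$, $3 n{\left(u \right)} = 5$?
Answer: $25789$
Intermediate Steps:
$n{\left(u \right)} = \frac{5}{3}$ ($n{\left(u \right)} = \frac{1}{3} \cdot 5 = \frac{5}{3}$)
$q = -30$ ($q = 2 - 32 = -30$)
$E{\left(p \right)} = 2 p \left(2 - p\right)$ ($E{\left(p \right)} = \left(2 - p\right) 2 p = 2 p \left(2 - p\right)$)
$s{\left(Q,N \right)} = 14 - Q$
$25833 - s{\left(q,E{\left(7 + 8 \right)} \right)} = 25833 - \left(14 - -30\right) = 25833 - \left(14 + 30\right) = 25833 - 44 = 25789$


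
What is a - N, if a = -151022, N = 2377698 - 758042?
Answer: -1770678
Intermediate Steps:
N = 1619656
a - N = -151022 - 1*1619656 = -151022 - 1619656 = -1770678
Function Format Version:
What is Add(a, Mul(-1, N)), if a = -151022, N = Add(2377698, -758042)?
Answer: -1770678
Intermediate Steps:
N = 1619656
Add(a, Mul(-1, N)) = Add(-151022, Mul(-1, 1619656)) = Add(-151022, -1619656) = -1770678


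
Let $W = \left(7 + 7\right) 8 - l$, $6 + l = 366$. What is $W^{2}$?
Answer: $61504$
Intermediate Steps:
$l = 360$ ($l = -6 + 366 = 360$)
$W = -248$ ($W = \left(7 + 7\right) 8 - 360 = 14 \cdot 8 - 360 = 112 - 360 = -248$)
$W^{2} = \left(-248\right)^{2} = 61504$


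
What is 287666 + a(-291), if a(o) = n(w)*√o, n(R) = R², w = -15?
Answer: 287666 + 225*I*√291 ≈ 2.8767e+5 + 3838.2*I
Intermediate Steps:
a(o) = 225*√o (a(o) = (-15)²*√o = 225*√o)
287666 + a(-291) = 287666 + 225*√(-291) = 287666 + 225*(I*√291) = 287666 + 225*I*√291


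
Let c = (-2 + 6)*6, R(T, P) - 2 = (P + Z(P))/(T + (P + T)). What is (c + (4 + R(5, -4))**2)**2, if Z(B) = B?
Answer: 169744/81 ≈ 2095.6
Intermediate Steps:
R(T, P) = 2 + 2*P/(P + 2*T) (R(T, P) = 2 + (P + P)/(T + (P + T)) = 2 + (2*P)/(P + 2*T) = 2 + 2*P/(P + 2*T))
c = 24 (c = 4*6 = 24)
(c + (4 + R(5, -4))**2)**2 = (24 + (4 + 4*(-4 + 5)/(-4 + 2*5))**2)**2 = (24 + (4 + 4*1/(-4 + 10))**2)**2 = (24 + (4 + 4*1/6)**2)**2 = (24 + (4 + 4*(1/6)*1)**2)**2 = (24 + (4 + 2/3)**2)**2 = (24 + (14/3)**2)**2 = (24 + 196/9)**2 = (412/9)**2 = 169744/81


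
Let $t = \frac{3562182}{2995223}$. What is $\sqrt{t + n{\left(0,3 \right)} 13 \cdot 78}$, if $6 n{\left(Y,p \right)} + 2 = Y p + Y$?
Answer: $\frac{26 i \sqrt{91222389434}}{427889} \approx 18.352 i$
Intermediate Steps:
$t = \frac{3562182}{2995223}$ ($t = 3562182 \cdot \frac{1}{2995223} = \frac{3562182}{2995223} \approx 1.1893$)
$n{\left(Y,p \right)} = - \frac{1}{3} + \frac{Y}{6} + \frac{Y p}{6}$ ($n{\left(Y,p \right)} = - \frac{1}{3} + \frac{Y p + Y}{6} = - \frac{1}{3} + \frac{Y + Y p}{6} = - \frac{1}{3} + \left(\frac{Y}{6} + \frac{Y p}{6}\right) = - \frac{1}{3} + \frac{Y}{6} + \frac{Y p}{6}$)
$\sqrt{t + n{\left(0,3 \right)} 13 \cdot 78} = \sqrt{\frac{3562182}{2995223} + \left(- \frac{1}{3} + \frac{1}{6} \cdot 0 + \frac{1}{6} \cdot 0 \cdot 3\right) 13 \cdot 78} = \sqrt{\frac{3562182}{2995223} + \left(- \frac{1}{3} + 0 + 0\right) 13 \cdot 78} = \sqrt{\frac{3562182}{2995223} + \left(- \frac{1}{3}\right) 13 \cdot 78} = \sqrt{\frac{3562182}{2995223} - 338} = \sqrt{- \frac{1008823192}{2995223}} = \frac{26 i \sqrt{91222389434}}{427889}$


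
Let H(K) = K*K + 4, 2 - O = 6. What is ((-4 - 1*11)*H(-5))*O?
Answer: 1740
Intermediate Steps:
O = -4 (O = 2 - 1*6 = 2 - 6 = -4)
H(K) = 4 + K² (H(K) = K² + 4 = 4 + K²)
((-4 - 1*11)*H(-5))*O = ((-4 - 1*11)*(4 + (-5)²))*(-4) = ((-4 - 11)*(4 + 25))*(-4) = -15*29*(-4) = -435*(-4) = 1740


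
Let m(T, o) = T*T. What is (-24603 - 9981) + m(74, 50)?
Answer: -29108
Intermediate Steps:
m(T, o) = T²
(-24603 - 9981) + m(74, 50) = (-24603 - 9981) + 74² = -34584 + 5476 = -29108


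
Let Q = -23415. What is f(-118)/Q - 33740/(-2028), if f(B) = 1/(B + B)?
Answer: 5179033823/311294620 ≈ 16.637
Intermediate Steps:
f(B) = 1/(2*B)
f(-118)/Q - 33740/(-2028) = ((1/2)/(-118))/(-23415) - 33740/(-2028) = ((1/2)*(-1/118))*(-1/23415) - 33740*(-1/2028) = -1/236*(-1/23415) + 8435/507 = 1/5525940 + 8435/507 = 5179033823/311294620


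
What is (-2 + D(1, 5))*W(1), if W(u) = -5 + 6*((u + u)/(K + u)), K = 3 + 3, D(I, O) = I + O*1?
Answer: -92/7 ≈ -13.143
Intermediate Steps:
D(I, O) = I + O
K = 6
W(u) = -5 + 12*u/(6 + u) (W(u) = -5 + 6*((u + u)/(6 + u)) = -5 + 6*((2*u)/(6 + u)) = -5 + 6*(2*u/(6 + u)) = -5 + 12*u/(6 + u))
(-2 + D(1, 5))*W(1) = (-2 + (1 + 5))*((-30 + 7*1)/(6 + 1)) = (-2 + 6)*((-30 + 7)/7) = 4*((⅐)*(-23)) = 4*(-23/7) = -92/7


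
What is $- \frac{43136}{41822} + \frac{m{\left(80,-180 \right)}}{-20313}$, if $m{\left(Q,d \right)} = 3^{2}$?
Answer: $- \frac{48699887}{47196127} \approx -1.0319$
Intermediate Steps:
$m{\left(Q,d \right)} = 9$
$- \frac{43136}{41822} + \frac{m{\left(80,-180 \right)}}{-20313} = - \frac{43136}{41822} + \frac{9}{-20313} = \left(-43136\right) \frac{1}{41822} + 9 \left(- \frac{1}{20313}\right) = - \frac{21568}{20911} - \frac{1}{2257} = - \frac{48699887}{47196127}$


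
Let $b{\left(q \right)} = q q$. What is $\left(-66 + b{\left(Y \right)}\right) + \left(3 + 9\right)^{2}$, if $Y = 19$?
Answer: $439$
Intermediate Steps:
$b{\left(q \right)} = q^{2}$
$\left(-66 + b{\left(Y \right)}\right) + \left(3 + 9\right)^{2} = \left(-66 + 19^{2}\right) + \left(3 + 9\right)^{2} = \left(-66 + 361\right) + 12^{2} = 295 + 144 = 439$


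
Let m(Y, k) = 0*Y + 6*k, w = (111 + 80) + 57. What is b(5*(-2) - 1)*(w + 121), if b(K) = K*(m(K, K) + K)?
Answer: 312543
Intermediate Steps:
w = 248 (w = 191 + 57 = 248)
m(Y, k) = 6*k (m(Y, k) = 0 + 6*k = 6*k)
b(K) = 7*K² (b(K) = K*(6*K + K) = K*(7*K) = 7*K²)
b(5*(-2) - 1)*(w + 121) = (7*(5*(-2) - 1)²)*(248 + 121) = (7*(-10 - 1)²)*369 = (7*(-11)²)*369 = (7*121)*369 = 847*369 = 312543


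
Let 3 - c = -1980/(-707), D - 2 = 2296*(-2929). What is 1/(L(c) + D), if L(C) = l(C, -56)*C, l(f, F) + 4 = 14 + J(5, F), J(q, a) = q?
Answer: -707/4754560159 ≈ -1.4870e-7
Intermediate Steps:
D = -6724982 (D = 2 + 2296*(-2929) = 2 - 6724984 = -6724982)
l(f, F) = 15 (l(f, F) = -4 + (14 + 5) = -4 + 19 = 15)
c = 141/707 (c = 3 - (-1980)/(-707) = 3 - (-1980)*(-1)/707 = 3 - 1*1980/707 = 3 - 1980/707 = 141/707 ≈ 0.19943)
L(C) = 15*C
1/(L(c) + D) = 1/(15*(141/707) - 6724982) = 1/(2115/707 - 6724982) = 1/(-4754560159/707) = -707/4754560159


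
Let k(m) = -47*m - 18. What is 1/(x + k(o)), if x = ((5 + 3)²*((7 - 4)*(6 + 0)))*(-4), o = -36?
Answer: -1/2934 ≈ -0.00034083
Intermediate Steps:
k(m) = -18 - 47*m
x = -4608 (x = (8²*(3*6))*(-4) = (64*18)*(-4) = 1152*(-4) = -4608)
1/(x + k(o)) = 1/(-4608 + (-18 - 47*(-36))) = 1/(-4608 + (-18 + 1692)) = 1/(-4608 + 1674) = 1/(-2934) = -1/2934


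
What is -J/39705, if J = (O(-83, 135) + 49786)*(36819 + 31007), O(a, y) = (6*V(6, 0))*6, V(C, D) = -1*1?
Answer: -674868700/7941 ≈ -84985.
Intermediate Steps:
V(C, D) = -1
O(a, y) = -36 (O(a, y) = (6*(-1))*6 = -6*6 = -36)
J = 3374343500 (J = (-36 + 49786)*(36819 + 31007) = 49750*67826 = 3374343500)
-J/39705 = -1*3374343500/39705 = -3374343500*1/39705 = -674868700/7941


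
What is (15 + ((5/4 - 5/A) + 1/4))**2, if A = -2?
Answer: 361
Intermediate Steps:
(15 + ((5/4 - 5/A) + 1/4))**2 = (15 + ((5/4 - 5/(-2)) + 1/4))**2 = (15 + ((5*(1/4) - 5*(-1/2)) + 1/4))**2 = (15 + ((5/4 + 5/2) + 1/4))**2 = (15 + (15/4 + 1/4))**2 = (15 + 4)**2 = 19**2 = 361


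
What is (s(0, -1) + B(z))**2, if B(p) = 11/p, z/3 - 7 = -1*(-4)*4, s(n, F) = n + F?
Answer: 3364/4761 ≈ 0.70657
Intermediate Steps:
s(n, F) = F + n
z = 69 (z = 21 + 3*(-1*(-4)*4) = 21 + 3*(4*4) = 21 + 3*16 = 21 + 48 = 69)
(s(0, -1) + B(z))**2 = ((-1 + 0) + 11/69)**2 = (-1 + 11*(1/69))**2 = (-1 + 11/69)**2 = (-58/69)**2 = 3364/4761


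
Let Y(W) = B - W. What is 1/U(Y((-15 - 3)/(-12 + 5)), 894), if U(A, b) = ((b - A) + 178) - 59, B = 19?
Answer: 7/6976 ≈ 0.0010034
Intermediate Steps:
Y(W) = 19 - W
U(A, b) = 119 + b - A (U(A, b) = (178 + b - A) - 59 = 119 + b - A)
1/U(Y((-15 - 3)/(-12 + 5)), 894) = 1/(119 + 894 - (19 - (-15 - 3)/(-12 + 5))) = 1/(119 + 894 - (19 - (-18)/(-7))) = 1/(119 + 894 - (19 - (-18)*(-1)/7)) = 1/(119 + 894 - (19 - 1*18/7)) = 1/(119 + 894 - (19 - 18/7)) = 1/(119 + 894 - 1*115/7) = 1/(119 + 894 - 115/7) = 1/(6976/7) = 7/6976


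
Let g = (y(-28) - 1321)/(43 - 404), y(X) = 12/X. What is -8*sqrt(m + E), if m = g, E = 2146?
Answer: -2368*sqrt(434)/133 ≈ -370.92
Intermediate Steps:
g = 9250/2527 (g = (12/(-28) - 1321)/(43 - 404) = (12*(-1/28) - 1321)/(-361) = (-3/7 - 1321)*(-1/361) = -9250/7*(-1/361) = 9250/2527 ≈ 3.6605)
m = 9250/2527 ≈ 3.6605
-8*sqrt(m + E) = -8*sqrt(9250/2527 + 2146) = -2368*sqrt(434)/133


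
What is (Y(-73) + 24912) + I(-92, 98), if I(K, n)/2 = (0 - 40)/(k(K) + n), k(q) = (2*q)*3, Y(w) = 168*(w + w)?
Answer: 87208/227 ≈ 384.18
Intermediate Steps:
Y(w) = 336*w (Y(w) = 168*(2*w) = 336*w)
k(q) = 6*q
I(K, n) = -80/(n + 6*K) (I(K, n) = 2*((0 - 40)/(6*K + n)) = 2*(-40/(n + 6*K)) = -80/(n + 6*K))
(Y(-73) + 24912) + I(-92, 98) = (336*(-73) + 24912) - 80/(98 + 6*(-92)) = (-24528 + 24912) - 80/(98 - 552) = 384 - 80/(-454) = 384 - 80*(-1/454) = 384 + 40/227 = 87208/227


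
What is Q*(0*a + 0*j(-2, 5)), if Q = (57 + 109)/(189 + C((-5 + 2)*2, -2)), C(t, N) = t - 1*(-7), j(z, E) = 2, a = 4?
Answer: 0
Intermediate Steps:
C(t, N) = 7 + t (C(t, N) = t + 7 = 7 + t)
Q = 83/95 (Q = (57 + 109)/(189 + (7 + (-5 + 2)*2)) = 166/(189 + (7 - 3*2)) = 166/(189 + (7 - 6)) = 166/(189 + 1) = 166/190 = 166*(1/190) = 83/95 ≈ 0.87368)
Q*(0*a + 0*j(-2, 5)) = 83*(0*4 + 0*2)/95 = 83*(0 + 0)/95 = (83/95)*0 = 0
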